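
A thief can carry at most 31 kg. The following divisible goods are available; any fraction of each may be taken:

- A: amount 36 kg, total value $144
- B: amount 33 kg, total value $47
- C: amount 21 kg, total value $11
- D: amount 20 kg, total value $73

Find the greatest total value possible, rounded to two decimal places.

124.00

Take in order of value per unit:
- A (144/36 per unit): 31 of 36 → value 31×144/36 = 124.0000, running total 124.00
Total 124.00.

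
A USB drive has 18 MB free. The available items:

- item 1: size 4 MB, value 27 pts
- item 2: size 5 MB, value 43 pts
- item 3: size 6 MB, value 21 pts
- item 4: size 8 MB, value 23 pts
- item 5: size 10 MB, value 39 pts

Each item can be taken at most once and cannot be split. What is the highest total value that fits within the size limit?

Check high-value combinations within 18 MB:
- item 1+item 2+item 4: size 4+5+8=17, value 27+43+23=93
- item 1+item 2+item 3: size 4+5+6=15, value 27+43+21=91
- item 2+item 5: size 5+10=15, value 43+39=82
- item 1+item 3+item 4: size 4+6+8=18, value 27+21+23=71
Best: 93 pts.

93 pts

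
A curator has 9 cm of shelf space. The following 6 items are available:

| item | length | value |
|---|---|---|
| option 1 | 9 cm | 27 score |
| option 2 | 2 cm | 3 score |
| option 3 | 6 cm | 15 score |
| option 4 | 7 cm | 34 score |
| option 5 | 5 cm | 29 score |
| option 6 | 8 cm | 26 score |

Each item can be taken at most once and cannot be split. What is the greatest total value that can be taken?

This is a 0/1 knapsack; check combinations near the capacity.
- option 2+option 4: length 2+7=9, value 3+34=37
- option 4: length 7, value 34
- option 2+option 5: length 2+5=7, value 3+29=32
- option 5: length 5, value 29
Best: 37 score.

37 score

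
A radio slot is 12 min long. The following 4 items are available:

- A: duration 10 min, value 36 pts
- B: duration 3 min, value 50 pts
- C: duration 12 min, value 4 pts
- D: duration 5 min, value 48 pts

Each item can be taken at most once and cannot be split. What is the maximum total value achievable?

Check high-value combinations within 12 min:
- B+D: duration 3+5=8, value 50+48=98
- B: duration 3, value 50
- D: duration 5, value 48
- A: duration 10, value 36
Best: 98 pts.

98 pts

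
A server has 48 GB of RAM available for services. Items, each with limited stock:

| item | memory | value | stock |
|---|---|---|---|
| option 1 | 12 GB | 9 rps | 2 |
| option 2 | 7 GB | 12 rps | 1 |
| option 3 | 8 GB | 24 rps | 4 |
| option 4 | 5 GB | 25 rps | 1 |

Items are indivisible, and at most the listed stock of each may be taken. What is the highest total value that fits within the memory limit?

Top feasible selections:
- 1×option 2 + 4×option 3 + 1×option 4: memory 44, value 133
- 4×option 3 + 1×option 4: memory 37, value 121
- 1×option 1 + 1×option 2 + 3×option 3 + 1×option 4: memory 48, value 118
Best: 133 rps.

133 rps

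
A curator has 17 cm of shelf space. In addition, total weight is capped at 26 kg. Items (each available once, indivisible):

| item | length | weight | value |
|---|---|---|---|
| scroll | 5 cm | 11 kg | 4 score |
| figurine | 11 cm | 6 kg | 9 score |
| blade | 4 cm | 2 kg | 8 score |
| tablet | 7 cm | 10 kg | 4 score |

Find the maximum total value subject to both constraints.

Feasible sets respecting both limits:
- figurine+blade: length 15, weight 8, value 17
- scroll+blade+tablet: length 16, weight 23, value 16
- scroll+figurine: length 16, weight 17, value 13
Best: 17 score.

17 score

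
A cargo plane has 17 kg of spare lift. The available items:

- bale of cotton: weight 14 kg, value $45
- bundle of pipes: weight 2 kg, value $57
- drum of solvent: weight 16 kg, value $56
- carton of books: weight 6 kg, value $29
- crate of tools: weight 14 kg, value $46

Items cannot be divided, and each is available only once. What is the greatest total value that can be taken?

Check high-value combinations within 17 kg:
- bundle of pipes+crate of tools: weight 2+14=16, value 57+46=103
- bale of cotton+bundle of pipes: weight 14+2=16, value 45+57=102
- bundle of pipes+carton of books: weight 2+6=8, value 57+29=86
- bundle of pipes: weight 2, value 57
Best: $103.

$103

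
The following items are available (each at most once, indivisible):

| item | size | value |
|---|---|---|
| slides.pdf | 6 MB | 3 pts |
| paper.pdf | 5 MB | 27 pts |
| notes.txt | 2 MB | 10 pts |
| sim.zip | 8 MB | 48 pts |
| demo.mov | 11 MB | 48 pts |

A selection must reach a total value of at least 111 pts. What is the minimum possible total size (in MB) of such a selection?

24

Subsets with value ≥ 111, sorted by total size:
- paper.pdf+sim.zip+demo.mov: size 24, value 123
- paper.pdf+notes.txt+sim.zip+demo.mov: size 26, value 133
- slides.pdf+paper.pdf+sim.zip+demo.mov: size 30, value 126
Minimum size: 24 MB.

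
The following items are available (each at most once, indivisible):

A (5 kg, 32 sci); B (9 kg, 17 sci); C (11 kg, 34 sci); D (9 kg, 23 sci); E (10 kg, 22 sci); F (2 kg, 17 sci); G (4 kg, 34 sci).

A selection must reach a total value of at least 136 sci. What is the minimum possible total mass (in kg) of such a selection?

31

Subsets with value ≥ 136, sorted by total mass:
- A+C+D+F+G: mass 31, value 140
- A+C+E+F+G: mass 32, value 139
Minimum mass: 31 kg.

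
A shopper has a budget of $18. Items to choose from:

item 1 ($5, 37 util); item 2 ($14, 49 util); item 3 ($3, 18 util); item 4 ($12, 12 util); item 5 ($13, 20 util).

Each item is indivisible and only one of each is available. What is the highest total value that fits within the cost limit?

67 util

Check high-value combinations within $18:
- item 2+item 3: cost 14+3=17, value 49+18=67
- item 1+item 5: cost 5+13=18, value 37+20=57
- item 1+item 3: cost 5+3=8, value 37+18=55
Best: 67 util.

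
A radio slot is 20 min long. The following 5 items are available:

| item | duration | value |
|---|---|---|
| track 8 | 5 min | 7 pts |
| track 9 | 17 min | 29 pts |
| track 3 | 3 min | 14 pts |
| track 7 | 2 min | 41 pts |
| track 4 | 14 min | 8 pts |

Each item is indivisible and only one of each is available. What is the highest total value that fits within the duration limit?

70 pts

Check high-value combinations within 20 min:
- track 9+track 7: duration 17+2=19, value 29+41=70
- track 3+track 7+track 4: duration 3+2+14=19, value 14+41+8=63
- track 8+track 3+track 7: duration 5+3+2=10, value 7+14+41=62
- track 3+track 7: duration 3+2=5, value 14+41=55
Best: 70 pts.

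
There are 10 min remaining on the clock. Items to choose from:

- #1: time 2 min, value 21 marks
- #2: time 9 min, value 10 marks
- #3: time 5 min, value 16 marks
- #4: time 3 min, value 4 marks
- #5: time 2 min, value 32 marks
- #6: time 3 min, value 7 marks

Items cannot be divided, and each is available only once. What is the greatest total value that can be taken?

69 marks

Check high-value combinations within 10 min:
- #1+#3+#5: time 2+5+2=9, value 21+16+32=69
- #1+#4+#5+#6: time 2+3+2+3=10, value 21+4+32+7=64
- #1+#5+#6: time 2+2+3=7, value 21+32+7=60
- #1+#4+#5: time 2+3+2=7, value 21+4+32=57
Best: 69 marks.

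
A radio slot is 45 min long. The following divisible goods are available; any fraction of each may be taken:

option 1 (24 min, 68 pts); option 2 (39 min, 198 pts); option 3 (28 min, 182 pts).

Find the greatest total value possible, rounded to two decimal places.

Take in order of value per unit:
- option 3 (182/28 per unit): all 28 → value 182, running total 182.00
- option 2 (198/39 per unit): 17 of 39 → value 17×198/39 = 86.3077, running total 268.31
Total 268.31.

268.31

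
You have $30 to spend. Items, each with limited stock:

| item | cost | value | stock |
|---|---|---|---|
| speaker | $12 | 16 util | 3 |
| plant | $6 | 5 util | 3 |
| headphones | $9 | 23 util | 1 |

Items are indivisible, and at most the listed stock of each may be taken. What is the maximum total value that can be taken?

Top feasible selections:
- 1×speaker + 1×plant + 1×headphones: cost 27, value 44
- 1×speaker + 1×headphones: cost 21, value 39
Best: 44 util.

44 util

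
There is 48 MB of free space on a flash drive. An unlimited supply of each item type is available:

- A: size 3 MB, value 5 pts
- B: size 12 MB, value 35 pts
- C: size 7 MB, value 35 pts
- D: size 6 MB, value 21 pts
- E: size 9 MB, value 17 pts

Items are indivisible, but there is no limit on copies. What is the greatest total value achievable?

Best value-per-unit is C at 35/7; filling with it alone gives 6×35 = 210.
Optimal mix: 6×C + 1×D → size 48, value 231.

231 pts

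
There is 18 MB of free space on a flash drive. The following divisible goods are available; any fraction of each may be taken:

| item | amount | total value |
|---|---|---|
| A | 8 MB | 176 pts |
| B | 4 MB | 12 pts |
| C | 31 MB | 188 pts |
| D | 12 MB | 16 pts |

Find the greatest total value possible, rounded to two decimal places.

Take in order of value per unit:
- A (176/8 per unit): all 8 → value 176, running total 176.00
- C (188/31 per unit): 10 of 31 → value 10×188/31 = 60.6452, running total 236.65
Total 236.65.

236.65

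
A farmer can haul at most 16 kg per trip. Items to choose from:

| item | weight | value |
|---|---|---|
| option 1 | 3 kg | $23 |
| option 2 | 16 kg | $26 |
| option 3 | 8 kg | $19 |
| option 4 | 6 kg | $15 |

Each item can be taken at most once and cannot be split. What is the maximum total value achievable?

Check high-value combinations within 16 kg:
- option 1+option 3: weight 3+8=11, value 23+19=42
- option 1+option 4: weight 3+6=9, value 23+15=38
- option 3+option 4: weight 8+6=14, value 19+15=34
Best: $42.

$42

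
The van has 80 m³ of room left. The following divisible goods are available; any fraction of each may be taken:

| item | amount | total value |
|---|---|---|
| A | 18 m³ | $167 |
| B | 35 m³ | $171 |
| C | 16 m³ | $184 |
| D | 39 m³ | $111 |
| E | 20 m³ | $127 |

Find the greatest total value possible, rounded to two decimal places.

Take in order of value per unit:
- C (184/16 per unit): all 16 → value 184, running total 184.00
- A (167/18 per unit): all 18 → value 167, running total 351.00
- E (127/20 per unit): all 20 → value 127, running total 478.00
- B (171/35 per unit): 26 of 35 → value 26×171/35 = 127.0286, running total 605.03
Total 605.03.

605.03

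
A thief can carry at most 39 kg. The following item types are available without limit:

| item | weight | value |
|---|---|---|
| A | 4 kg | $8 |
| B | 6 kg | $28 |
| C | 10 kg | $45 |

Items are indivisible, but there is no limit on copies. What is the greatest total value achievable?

$174

Best value-per-unit is B at 28/6; filling with it alone gives 6×28 = 168.
Optimal mix: 3×B + 2×C → weight 38, value 174.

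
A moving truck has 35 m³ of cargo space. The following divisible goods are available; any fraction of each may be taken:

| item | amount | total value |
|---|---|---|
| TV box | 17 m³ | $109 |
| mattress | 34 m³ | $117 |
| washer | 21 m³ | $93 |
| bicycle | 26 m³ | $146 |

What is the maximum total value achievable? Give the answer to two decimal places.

Take in order of value per unit:
- TV box (109/17 per unit): all 17 → value 109, running total 109.00
- bicycle (146/26 per unit): 18 of 26 → value 18×146/26 = 101.0769, running total 210.08
Total 210.08.

210.08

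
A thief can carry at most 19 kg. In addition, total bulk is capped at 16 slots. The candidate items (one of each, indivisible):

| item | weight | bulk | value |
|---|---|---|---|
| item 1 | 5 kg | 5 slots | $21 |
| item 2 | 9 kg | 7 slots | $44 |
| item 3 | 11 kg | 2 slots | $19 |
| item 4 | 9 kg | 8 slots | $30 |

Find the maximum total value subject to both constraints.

$74

Feasible sets respecting both limits:
- item 2+item 4: weight 18, bulk 15, value 74
- item 1+item 2: weight 14, bulk 12, value 65
- item 1+item 4: weight 14, bulk 13, value 51
- item 2: weight 9, bulk 7, value 44
Best: $74.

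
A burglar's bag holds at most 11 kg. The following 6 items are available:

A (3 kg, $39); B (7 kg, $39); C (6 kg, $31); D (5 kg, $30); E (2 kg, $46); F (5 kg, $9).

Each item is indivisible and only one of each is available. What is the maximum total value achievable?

Check high-value combinations within 11 kg:
- A+C+E: weight 3+6+2=11, value 39+31+46=116
- A+D+E: weight 3+5+2=10, value 39+30+46=115
- A+E+F: weight 3+2+5=10, value 39+46+9=94
- A+E: weight 3+2=5, value 39+46=85
Best: $116.

$116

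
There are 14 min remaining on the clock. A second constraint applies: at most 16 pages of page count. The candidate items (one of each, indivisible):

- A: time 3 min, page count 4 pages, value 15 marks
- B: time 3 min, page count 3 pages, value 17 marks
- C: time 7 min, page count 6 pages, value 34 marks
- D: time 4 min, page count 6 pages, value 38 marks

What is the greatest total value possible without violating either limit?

89 marks

Feasible sets respecting both limits:
- B+C+D: time 14, page count 15, value 89
- A+C+D: time 14, page count 16, value 87
- C+D: time 11, page count 12, value 72
Best: 89 marks.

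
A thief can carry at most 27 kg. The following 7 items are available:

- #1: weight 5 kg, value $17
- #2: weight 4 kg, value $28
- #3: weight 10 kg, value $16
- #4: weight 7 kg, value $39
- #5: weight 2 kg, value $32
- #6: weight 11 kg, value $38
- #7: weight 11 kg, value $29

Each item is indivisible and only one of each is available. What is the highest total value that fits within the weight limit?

$137

Check high-value combinations within 27 kg:
- #2+#4+#5+#6: weight 4+7+2+11=24, value 28+39+32+38=137
- #2+#4+#5+#7: weight 4+7+2+11=24, value 28+39+32+29=128
- #1+#4+#5+#6: weight 5+7+2+11=25, value 17+39+32+38=126
- #1+#2+#4+#6: weight 5+4+7+11=27, value 17+28+39+38=122
Best: $137.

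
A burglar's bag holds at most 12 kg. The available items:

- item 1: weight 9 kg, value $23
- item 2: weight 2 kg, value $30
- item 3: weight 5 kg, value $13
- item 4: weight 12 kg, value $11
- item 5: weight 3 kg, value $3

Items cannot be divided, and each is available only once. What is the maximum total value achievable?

This is a 0/1 knapsack; check combinations near the capacity.
- item 1+item 2: weight 9+2=11, value 23+30=53
- item 2+item 3+item 5: weight 2+5+3=10, value 30+13+3=46
- item 2+item 3: weight 2+5=7, value 30+13=43
- item 2+item 5: weight 2+3=5, value 30+3=33
- item 2: weight 2, value 30
Best: $53.

$53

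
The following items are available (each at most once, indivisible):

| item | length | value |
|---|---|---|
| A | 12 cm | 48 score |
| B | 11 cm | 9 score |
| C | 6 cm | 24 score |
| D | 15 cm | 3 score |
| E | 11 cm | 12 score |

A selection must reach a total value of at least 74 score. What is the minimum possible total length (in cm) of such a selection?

Subsets with value ≥ 74, sorted by total length:
- A+C+E: length 29, value 84
- A+B+C: length 29, value 81
- A+C+D: length 33, value 75
Minimum length: 29 cm.

29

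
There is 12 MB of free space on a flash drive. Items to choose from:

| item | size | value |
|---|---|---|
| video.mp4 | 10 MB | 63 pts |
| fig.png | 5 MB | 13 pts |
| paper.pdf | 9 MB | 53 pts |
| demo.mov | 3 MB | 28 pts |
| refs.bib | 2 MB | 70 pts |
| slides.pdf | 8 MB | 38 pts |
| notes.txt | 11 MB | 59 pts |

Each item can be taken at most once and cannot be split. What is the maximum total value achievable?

Check high-value combinations within 12 MB:
- video.mp4+refs.bib: size 10+2=12, value 63+70=133
- paper.pdf+refs.bib: size 9+2=11, value 53+70=123
- fig.png+demo.mov+refs.bib: size 5+3+2=10, value 13+28+70=111
- refs.bib+slides.pdf: size 2+8=10, value 70+38=108
- demo.mov+refs.bib: size 3+2=5, value 28+70=98
Best: 133 pts.

133 pts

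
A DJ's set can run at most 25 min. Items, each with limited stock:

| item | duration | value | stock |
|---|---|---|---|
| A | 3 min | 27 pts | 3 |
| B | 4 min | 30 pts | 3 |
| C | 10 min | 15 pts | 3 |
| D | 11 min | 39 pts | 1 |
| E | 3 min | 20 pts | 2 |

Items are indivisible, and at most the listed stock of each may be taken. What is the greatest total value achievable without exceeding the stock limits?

191 pts

Best selections within duration 25 and stock limits:
- 3×A + 3×B + 1×E: duration 24, value 191
- 2×A + 3×B + 2×E: duration 24, value 184
Best: 191 pts.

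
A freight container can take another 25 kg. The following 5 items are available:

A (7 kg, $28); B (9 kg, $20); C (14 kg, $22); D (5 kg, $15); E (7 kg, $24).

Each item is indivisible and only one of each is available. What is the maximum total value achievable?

$72

Check high-value combinations within 25 kg:
- A+B+E: weight 7+9+7=23, value 28+20+24=72
- A+D+E: weight 7+5+7=19, value 28+15+24=67
- A+B+D: weight 7+9+5=21, value 28+20+15=63
- B+D+E: weight 9+5+7=21, value 20+15+24=59
- A+E: weight 7+7=14, value 28+24=52
Best: $72.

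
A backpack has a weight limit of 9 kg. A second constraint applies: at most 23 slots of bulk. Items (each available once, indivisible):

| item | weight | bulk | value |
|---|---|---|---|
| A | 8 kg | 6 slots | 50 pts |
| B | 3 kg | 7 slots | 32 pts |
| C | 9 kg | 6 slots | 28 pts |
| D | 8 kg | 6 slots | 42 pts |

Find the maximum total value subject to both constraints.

50 pts

Feasible sets respecting both limits:
- A: weight 8, bulk 6, value 50
- D: weight 8, bulk 6, value 42
- B: weight 3, bulk 7, value 32
- C: weight 9, bulk 6, value 28
Best: 50 pts.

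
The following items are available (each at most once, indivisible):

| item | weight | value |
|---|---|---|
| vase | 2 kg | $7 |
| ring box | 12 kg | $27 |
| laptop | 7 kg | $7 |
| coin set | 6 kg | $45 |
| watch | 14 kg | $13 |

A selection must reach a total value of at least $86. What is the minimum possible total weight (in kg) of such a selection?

27

Subsets with value ≥ 86, sorted by total weight:
- vase+ring box+laptop+coin set: weight 27, value 86
- vase+ring box+coin set+watch: weight 34, value 92
- ring box+laptop+coin set+watch: weight 39, value 92
Minimum weight: 27 kg.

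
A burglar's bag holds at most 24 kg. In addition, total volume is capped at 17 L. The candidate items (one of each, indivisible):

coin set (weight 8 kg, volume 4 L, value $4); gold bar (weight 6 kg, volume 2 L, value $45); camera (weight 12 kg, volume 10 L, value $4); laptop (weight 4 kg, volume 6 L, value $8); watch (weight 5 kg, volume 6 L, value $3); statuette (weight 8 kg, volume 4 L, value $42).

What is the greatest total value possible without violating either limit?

$95

Feasible sets respecting both limits:
- gold bar+laptop+statuette: weight 18, volume 12, value 95
- coin set+gold bar+statuette: weight 22, volume 10, value 91
- gold bar+watch+statuette: weight 19, volume 12, value 90
- gold bar+statuette: weight 14, volume 6, value 87
Best: $95.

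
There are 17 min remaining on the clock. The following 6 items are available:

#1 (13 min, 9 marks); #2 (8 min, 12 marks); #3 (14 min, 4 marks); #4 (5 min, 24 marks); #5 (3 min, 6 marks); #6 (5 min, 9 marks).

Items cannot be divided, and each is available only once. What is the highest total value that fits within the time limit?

42 marks

Check high-value combinations within 17 min:
- #2+#4+#5: time 8+5+3=16, value 12+24+6=42
- #4+#5+#6: time 5+3+5=13, value 24+6+9=39
- #2+#4: time 8+5=13, value 12+24=36
- #4+#6: time 5+5=10, value 24+9=33
Best: 42 marks.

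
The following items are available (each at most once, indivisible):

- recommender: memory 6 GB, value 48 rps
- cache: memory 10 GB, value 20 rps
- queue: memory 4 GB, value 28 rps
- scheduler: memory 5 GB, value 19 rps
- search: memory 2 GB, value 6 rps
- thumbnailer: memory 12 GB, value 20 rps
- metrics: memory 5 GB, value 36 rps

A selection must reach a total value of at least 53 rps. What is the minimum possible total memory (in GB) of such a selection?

Subsets with value ≥ 53, sorted by total memory:
- recommender+search: memory 8, value 54
- queue+metrics: memory 9, value 64
Minimum memory: 8 GB.

8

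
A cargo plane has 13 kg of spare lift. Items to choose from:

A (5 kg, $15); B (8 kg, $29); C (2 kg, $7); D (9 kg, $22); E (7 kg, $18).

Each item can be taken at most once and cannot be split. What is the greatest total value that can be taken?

This is a 0/1 knapsack; check combinations near the capacity.
- A+B: weight 5+8=13, value 15+29=44
- B+C: weight 8+2=10, value 29+7=36
- A+E: weight 5+7=12, value 15+18=33
- B: weight 8, value 29
Best: $44.

$44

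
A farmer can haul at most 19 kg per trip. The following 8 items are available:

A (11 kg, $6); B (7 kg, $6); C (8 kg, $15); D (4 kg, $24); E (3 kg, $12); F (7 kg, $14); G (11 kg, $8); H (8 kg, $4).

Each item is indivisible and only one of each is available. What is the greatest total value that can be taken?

$53

This is a 0/1 knapsack; check combinations near the capacity.
- C+D+F: weight 8+4+7=19, value 15+24+14=53
- C+D+E: weight 8+4+3=15, value 15+24+12=51
- D+E+F: weight 4+3+7=14, value 24+12+14=50
Best: $53.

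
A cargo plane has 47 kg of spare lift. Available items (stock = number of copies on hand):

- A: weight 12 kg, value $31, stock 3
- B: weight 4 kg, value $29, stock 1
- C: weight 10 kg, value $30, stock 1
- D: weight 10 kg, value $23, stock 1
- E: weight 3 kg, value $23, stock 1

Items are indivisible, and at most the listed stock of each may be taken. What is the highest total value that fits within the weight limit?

$145

Top feasible selections:
- 3×A + 1×B + 1×E: weight 43, value 145
- 2×A + 1×B + 1×C + 1×E: weight 41, value 144
- 2×A + 1×C + 1×D + 1×E: weight 47, value 138
- 2×A + 1×B + 1×D + 1×E: weight 41, value 137
Best: $145.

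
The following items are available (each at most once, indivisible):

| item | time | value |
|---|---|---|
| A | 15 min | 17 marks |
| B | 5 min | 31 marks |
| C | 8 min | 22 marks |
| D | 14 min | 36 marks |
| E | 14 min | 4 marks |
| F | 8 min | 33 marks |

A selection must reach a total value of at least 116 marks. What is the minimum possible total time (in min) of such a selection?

35

Subsets with value ≥ 116, sorted by total time:
- B+C+D+F: time 35, value 122
- A+B+D+F: time 42, value 117
- B+C+D+E+F: time 49, value 126
Minimum time: 35 min.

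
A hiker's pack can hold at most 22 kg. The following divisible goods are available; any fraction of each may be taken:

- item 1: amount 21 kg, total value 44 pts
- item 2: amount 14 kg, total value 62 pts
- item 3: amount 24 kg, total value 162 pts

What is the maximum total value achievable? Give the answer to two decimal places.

Take in order of value per unit:
- item 3 (162/24 per unit): 22 of 24 → value 22×162/24 = 148.5000, running total 148.50
Total 148.50.

148.50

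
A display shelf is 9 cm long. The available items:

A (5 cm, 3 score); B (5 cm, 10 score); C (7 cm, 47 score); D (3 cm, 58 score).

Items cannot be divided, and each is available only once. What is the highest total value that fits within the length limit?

Check high-value combinations within 9 cm:
- B+D: length 5+3=8, value 10+58=68
- A+D: length 5+3=8, value 3+58=61
- D: length 3, value 58
- C: length 7, value 47
Best: 68 score.

68 score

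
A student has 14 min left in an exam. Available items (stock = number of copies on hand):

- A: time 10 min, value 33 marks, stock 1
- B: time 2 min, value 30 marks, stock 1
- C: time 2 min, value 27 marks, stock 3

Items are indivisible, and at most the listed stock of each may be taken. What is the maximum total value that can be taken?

Best selections within time 14 and stock limits:
- 1×B + 3×C: time 8, value 111
- 1×A + 1×B + 1×C: time 14, value 90
Best: 111 marks.

111 marks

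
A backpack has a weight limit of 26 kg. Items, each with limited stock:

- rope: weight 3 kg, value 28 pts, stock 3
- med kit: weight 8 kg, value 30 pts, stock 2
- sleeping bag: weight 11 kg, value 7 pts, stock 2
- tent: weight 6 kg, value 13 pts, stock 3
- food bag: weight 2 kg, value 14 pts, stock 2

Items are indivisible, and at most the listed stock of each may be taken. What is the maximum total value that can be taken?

144 pts

Top feasible selections:
- 3×rope + 2×med kit: weight 25, value 144
- 2×rope + 2×med kit + 2×food bag: weight 26, value 144
- 3×rope + 1×med kit + 2×food bag: weight 21, value 142
- 3×rope + 1×med kit + 1×tent + 1×food bag: weight 25, value 141
Best: 144 pts.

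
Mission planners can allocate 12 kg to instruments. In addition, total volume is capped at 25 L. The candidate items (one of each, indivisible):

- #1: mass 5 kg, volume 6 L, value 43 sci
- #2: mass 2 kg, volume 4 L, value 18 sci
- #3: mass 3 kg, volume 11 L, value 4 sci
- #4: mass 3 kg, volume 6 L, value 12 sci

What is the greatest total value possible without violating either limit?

73 sci

Feasible sets respecting both limits:
- #1+#2+#4: mass 10, volume 16, value 73
- #1+#2+#3: mass 10, volume 21, value 65
- #1+#2: mass 7, volume 10, value 61
Best: 73 sci.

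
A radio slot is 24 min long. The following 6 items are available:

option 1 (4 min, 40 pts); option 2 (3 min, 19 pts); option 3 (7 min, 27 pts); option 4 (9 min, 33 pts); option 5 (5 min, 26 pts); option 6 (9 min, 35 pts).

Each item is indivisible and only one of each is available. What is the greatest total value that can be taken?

121 pts

Check high-value combinations within 24 min:
- option 1+option 2+option 3+option 6: duration 4+3+7+9=23, value 40+19+27+35=121
- option 1+option 2+option 5+option 6: duration 4+3+5+9=21, value 40+19+26+35=120
- option 1+option 2+option 3+option 4: duration 4+3+7+9=23, value 40+19+27+33=119
- option 1+option 2+option 4+option 5: duration 4+3+9+5=21, value 40+19+33+26=118
Best: 121 pts.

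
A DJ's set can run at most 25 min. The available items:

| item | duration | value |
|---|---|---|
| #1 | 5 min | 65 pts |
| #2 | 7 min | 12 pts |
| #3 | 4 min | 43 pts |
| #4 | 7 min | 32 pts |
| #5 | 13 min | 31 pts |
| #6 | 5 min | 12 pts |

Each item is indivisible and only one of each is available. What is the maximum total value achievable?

Check high-value combinations within 25 min:
- #1+#3+#4+#6: duration 5+4+7+5=21, value 65+43+32+12=152
- #1+#2+#3+#4: duration 5+7+4+7=23, value 65+12+43+32=152
- #1+#3+#4: duration 5+4+7=16, value 65+43+32=140
- #1+#3+#5: duration 5+4+13=22, value 65+43+31=139
- #1+#2+#3+#6: duration 5+7+4+5=21, value 65+12+43+12=132
Best: 152 pts.

152 pts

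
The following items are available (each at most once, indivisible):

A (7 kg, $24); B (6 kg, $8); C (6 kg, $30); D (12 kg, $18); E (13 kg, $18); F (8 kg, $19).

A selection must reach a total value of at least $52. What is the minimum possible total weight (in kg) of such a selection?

13

Subsets with value ≥ 52, sorted by total weight:
- A+C: weight 13, value 54
- A+B+C: weight 19, value 62
- B+C+F: weight 20, value 57
- A+C+F: weight 21, value 73
Minimum weight: 13 kg.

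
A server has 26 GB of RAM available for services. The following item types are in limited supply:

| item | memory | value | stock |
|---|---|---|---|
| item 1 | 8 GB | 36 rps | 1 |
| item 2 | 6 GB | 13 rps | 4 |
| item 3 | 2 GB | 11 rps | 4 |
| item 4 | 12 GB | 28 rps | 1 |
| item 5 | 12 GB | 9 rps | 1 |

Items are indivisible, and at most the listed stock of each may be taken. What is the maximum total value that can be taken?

Best selections within memory 26 and stock limits:
- 1×item 1 + 3×item 3 + 1×item 4: memory 26, value 97
- 1×item 1 + 2×item 2 + 3×item 3: memory 26, value 95
Best: 97 rps.

97 rps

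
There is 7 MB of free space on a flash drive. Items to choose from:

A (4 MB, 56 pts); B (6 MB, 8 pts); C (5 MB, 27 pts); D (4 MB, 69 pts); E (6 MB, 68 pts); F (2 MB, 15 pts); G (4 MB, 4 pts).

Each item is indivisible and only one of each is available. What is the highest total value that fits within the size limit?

84 pts

Check high-value combinations within 7 MB:
- D+F: size 4+2=6, value 69+15=84
- A+F: size 4+2=6, value 56+15=71
- D: size 4, value 69
- E: size 6, value 68
Best: 84 pts.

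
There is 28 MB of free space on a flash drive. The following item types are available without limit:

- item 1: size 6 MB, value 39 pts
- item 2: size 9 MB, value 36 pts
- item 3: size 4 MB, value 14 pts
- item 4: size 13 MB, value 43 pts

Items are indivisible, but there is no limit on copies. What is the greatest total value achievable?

Best value-per-unit is item 1 at 39/6; filling with it alone gives 4×39 = 156.
Optimal mix: 4×item 1 + 1×item 3 → size 28, value 170.

170 pts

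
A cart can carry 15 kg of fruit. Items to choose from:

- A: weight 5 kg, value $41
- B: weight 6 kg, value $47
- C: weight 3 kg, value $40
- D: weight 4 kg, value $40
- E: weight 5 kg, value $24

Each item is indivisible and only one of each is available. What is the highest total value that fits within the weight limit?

Check high-value combinations within 15 kg:
- A+B+C: weight 5+6+3=14, value 41+47+40=128
- A+B+D: weight 5+6+4=15, value 41+47+40=128
- B+C+D: weight 6+3+4=13, value 47+40+40=127
- A+C+D: weight 5+3+4=12, value 41+40+40=121
Best: $128.

$128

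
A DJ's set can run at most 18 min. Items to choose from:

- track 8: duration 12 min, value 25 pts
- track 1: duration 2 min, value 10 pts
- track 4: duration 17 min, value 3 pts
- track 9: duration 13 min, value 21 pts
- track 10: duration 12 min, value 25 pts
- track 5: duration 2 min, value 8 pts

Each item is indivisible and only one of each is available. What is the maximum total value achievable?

43 pts

Check high-value combinations within 18 min:
- track 8+track 1+track 5: duration 12+2+2=16, value 25+10+8=43
- track 1+track 10+track 5: duration 2+12+2=16, value 10+25+8=43
- track 1+track 9+track 5: duration 2+13+2=17, value 10+21+8=39
- track 8+track 1: duration 12+2=14, value 25+10=35
- track 1+track 10: duration 2+12=14, value 10+25=35
Best: 43 pts.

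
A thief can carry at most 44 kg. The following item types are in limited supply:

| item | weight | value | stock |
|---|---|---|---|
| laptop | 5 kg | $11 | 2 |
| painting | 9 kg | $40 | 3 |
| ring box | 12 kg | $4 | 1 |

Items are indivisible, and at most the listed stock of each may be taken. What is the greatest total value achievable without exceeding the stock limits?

Best selections within weight 44 and stock limits:
- 2×laptop + 3×painting: weight 37, value 142
- 1×laptop + 3×painting + 1×ring box: weight 44, value 135
Best: $142.

$142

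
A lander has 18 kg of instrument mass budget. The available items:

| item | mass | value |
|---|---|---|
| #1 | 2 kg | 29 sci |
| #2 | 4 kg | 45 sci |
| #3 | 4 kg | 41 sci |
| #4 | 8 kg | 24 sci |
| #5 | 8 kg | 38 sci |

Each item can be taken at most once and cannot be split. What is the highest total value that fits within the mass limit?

Check high-value combinations within 18 kg:
- #1+#2+#3+#5: mass 2+4+4+8=18, value 29+45+41+38=153
- #1+#2+#3+#4: mass 2+4+4+8=18, value 29+45+41+24=139
- #2+#3+#5: mass 4+4+8=16, value 45+41+38=124
- #1+#2+#3: mass 2+4+4=10, value 29+45+41=115
Best: 153 sci.

153 sci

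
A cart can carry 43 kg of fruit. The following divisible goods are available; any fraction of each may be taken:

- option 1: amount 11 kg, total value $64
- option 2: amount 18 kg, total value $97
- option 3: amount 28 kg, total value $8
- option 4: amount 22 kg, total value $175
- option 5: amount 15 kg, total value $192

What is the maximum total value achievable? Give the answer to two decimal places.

401.91

Take in order of value per unit:
- option 5 (192/15 per unit): all 15 → value 192, running total 192.00
- option 4 (175/22 per unit): all 22 → value 175, running total 367.00
- option 1 (64/11 per unit): 6 of 11 → value 6×64/11 = 34.9091, running total 401.91
Total 401.91.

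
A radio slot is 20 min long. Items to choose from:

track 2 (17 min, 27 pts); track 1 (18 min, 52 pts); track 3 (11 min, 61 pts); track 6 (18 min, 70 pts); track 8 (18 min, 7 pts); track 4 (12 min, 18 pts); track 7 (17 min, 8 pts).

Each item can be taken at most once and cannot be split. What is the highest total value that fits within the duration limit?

This is a 0/1 knapsack; check combinations near the capacity.
- track 6: duration 18, value 70
- track 3: duration 11, value 61
- track 1: duration 18, value 52
Best: 70 pts.

70 pts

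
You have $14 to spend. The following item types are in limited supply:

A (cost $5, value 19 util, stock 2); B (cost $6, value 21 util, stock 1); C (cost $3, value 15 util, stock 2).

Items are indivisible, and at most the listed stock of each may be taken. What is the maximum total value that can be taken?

55 util

Best selections within cost 14 and stock limits:
- 1×A + 1×B + 1×C: cost 14, value 55
- 2×A + 1×C: cost 13, value 53
- 1×B + 2×C: cost 12, value 51
- 1×A + 2×C: cost 11, value 49
Best: 55 util.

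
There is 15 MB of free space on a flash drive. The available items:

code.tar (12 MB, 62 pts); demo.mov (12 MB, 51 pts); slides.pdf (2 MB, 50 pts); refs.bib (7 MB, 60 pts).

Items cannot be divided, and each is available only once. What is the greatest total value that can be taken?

Check high-value combinations within 15 MB:
- code.tar+slides.pdf: size 12+2=14, value 62+50=112
- slides.pdf+refs.bib: size 2+7=9, value 50+60=110
- demo.mov+slides.pdf: size 12+2=14, value 51+50=101
- code.tar: size 12, value 62
Best: 112 pts.

112 pts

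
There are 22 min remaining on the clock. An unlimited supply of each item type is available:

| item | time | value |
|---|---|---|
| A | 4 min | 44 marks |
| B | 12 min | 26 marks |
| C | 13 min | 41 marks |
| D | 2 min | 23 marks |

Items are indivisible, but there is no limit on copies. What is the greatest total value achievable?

Best value-per-unit is D at 23/2, and filling with it alone uses time 11×2=22. No mix of the others beats 11×23 = 253.

253 marks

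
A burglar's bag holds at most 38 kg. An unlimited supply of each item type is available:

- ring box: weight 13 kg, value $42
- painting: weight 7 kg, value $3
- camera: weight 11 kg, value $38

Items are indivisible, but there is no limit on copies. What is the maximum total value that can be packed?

Best value-per-unit is camera at 38/11; filling with it alone gives 3×38 = 114.
Optimal mix: 2×ring box + 1×camera → weight 37, value 122.

$122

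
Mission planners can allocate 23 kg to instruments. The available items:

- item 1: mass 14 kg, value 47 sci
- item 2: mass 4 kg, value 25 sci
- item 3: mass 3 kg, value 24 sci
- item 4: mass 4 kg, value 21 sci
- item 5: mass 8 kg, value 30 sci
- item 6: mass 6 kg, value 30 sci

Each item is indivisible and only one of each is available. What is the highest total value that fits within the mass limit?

109 sci

This is a 0/1 knapsack; check combinations near the capacity.
- item 2+item 3+item 5+item 6: mass 4+3+8+6=21, value 25+24+30+30=109
- item 2+item 4+item 5+item 6: mass 4+4+8+6=22, value 25+21+30+30=106
- item 3+item 4+item 5+item 6: mass 3+4+8+6=21, value 24+21+30+30=105
- item 1+item 3+item 6: mass 14+3+6=23, value 47+24+30=101
- item 2+item 3+item 4+item 6: mass 4+3+4+6=17, value 25+24+21+30=100
Best: 109 sci.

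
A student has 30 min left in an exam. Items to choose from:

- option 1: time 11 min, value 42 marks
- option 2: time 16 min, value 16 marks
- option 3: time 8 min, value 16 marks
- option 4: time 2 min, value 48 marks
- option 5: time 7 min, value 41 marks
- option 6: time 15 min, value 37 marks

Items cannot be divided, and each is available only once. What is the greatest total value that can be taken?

Check high-value combinations within 30 min:
- option 1+option 3+option 4+option 5: time 11+8+2+7=28, value 42+16+48+41=147
- option 1+option 4+option 5: time 11+2+7=20, value 42+48+41=131
- option 1+option 4+option 6: time 11+2+15=28, value 42+48+37=127
Best: 147 marks.

147 marks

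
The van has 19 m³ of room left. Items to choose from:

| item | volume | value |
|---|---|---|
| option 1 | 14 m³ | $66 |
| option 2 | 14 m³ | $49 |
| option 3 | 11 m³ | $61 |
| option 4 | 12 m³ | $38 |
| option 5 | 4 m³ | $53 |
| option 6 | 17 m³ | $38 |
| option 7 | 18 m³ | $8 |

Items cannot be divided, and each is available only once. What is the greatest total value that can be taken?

$119

Check high-value combinations within 19 m³:
- option 1+option 5: volume 14+4=18, value 66+53=119
- option 3+option 5: volume 11+4=15, value 61+53=114
- option 2+option 5: volume 14+4=18, value 49+53=102
Best: $119.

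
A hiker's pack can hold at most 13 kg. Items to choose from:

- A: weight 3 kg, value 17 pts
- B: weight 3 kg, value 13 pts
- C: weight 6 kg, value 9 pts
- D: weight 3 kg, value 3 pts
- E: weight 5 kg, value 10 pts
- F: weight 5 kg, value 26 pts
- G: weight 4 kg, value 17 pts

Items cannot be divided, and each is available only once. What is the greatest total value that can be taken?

60 pts

Check high-value combinations within 13 kg:
- A+F+G: weight 3+5+4=12, value 17+26+17=60
- A+B+F: weight 3+3+5=11, value 17+13+26=56
- B+F+G: weight 3+5+4=12, value 13+26+17=56
Best: 60 pts.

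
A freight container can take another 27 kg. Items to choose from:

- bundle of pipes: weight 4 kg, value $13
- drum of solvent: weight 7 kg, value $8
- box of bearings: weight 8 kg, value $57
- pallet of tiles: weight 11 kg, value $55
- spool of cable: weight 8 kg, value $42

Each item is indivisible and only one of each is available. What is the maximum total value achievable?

$154

Check high-value combinations within 27 kg:
- box of bearings+pallet of tiles+spool of cable: weight 8+11+8=27, value 57+55+42=154
- bundle of pipes+box of bearings+pallet of tiles: weight 4+8+11=23, value 13+57+55=125
- drum of solvent+box of bearings+pallet of tiles: weight 7+8+11=26, value 8+57+55=120
Best: $154.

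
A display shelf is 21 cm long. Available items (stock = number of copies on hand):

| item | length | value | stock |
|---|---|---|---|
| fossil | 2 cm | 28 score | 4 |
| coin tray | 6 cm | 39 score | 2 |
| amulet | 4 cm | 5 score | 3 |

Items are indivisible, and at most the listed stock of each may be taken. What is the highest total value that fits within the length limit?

190 score

Best selections within length 21 and stock limits:
- 4×fossil + 2×coin tray: length 20, value 190
- 3×fossil + 2×coin tray: length 18, value 162
- 4×fossil + 1×coin tray + 1×amulet: length 18, value 156
Best: 190 score.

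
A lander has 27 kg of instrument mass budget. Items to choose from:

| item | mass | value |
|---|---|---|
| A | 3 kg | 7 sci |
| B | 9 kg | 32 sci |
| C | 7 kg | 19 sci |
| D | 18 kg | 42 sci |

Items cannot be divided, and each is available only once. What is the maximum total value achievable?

74 sci

Check high-value combinations within 27 kg:
- B+D: mass 9+18=27, value 32+42=74
- C+D: mass 7+18=25, value 19+42=61
- A+B+C: mass 3+9+7=19, value 7+32+19=58
- B+C: mass 9+7=16, value 32+19=51
- A+D: mass 3+18=21, value 7+42=49
Best: 74 sci.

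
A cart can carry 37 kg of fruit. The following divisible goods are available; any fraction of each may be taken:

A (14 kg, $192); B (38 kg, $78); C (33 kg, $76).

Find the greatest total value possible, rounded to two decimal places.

Take in order of value per unit:
- A (192/14 per unit): all 14 → value 192, running total 192.00
- C (76/33 per unit): 23 of 33 → value 23×76/33 = 52.9697, running total 244.97
Total 244.97.

244.97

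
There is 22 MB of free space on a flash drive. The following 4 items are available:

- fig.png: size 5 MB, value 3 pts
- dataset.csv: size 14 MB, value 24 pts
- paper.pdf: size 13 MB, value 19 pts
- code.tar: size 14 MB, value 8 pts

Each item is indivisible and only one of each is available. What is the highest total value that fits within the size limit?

This is a 0/1 knapsack; check combinations near the capacity.
- fig.png+dataset.csv: size 5+14=19, value 3+24=27
- dataset.csv: size 14, value 24
- fig.png+paper.pdf: size 5+13=18, value 3+19=22
Best: 27 pts.

27 pts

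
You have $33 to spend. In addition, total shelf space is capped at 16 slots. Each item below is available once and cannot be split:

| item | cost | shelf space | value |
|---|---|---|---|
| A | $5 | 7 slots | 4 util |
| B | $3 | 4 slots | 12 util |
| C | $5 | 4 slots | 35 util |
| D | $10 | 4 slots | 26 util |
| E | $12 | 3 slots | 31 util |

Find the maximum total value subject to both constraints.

104 util

Feasible sets respecting both limits:
- B+C+D+E: cost 30, shelf space 15, value 104
- C+D+E: cost 27, shelf space 11, value 92
- B+C+E: cost 20, shelf space 11, value 78
Best: 104 util.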